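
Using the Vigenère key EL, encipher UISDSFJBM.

YTWOWQNMQ

Repeat the key across the message: ELELELELE
U(20)+E(4): 24 → Y
I(8)+L(11): 19 → T
S(18)+E(4): 22 → W
D(3)+L(11): 14 → O
S(18)+E(4): 22 → W
F(5)+L(11): 16 → Q
J(9)+E(4): 13 → N
B(1)+L(11): 12 → M
M(12)+E(4): 16 → Q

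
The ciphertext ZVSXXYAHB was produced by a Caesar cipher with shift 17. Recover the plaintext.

IEBGGHJQK

Z(25): 25−17=8 → I
V(21): 21−17=4 → E
S(18): 18−17=1 → B
X(23): 23−17=6 → G
X(23): 23−17=6 → G
Y(24): 24−17=7 → H
A(0): 0−17=-17≡9 → J
H(7): 7−17=-10≡16 → Q
B(1): 1−17=-16≡10 → K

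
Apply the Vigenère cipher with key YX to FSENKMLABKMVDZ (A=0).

Repeat the key across the message: YXYXYXYXYXYXYX
F(5)+Y(24): 29≡3 → D
S(18)+X(23): 41≡15 → P
E(4)+Y(24): 28≡2 → C
N(13)+X(23): 36≡10 → K
K(10)+Y(24): 34≡8 → I
M(12)+X(23): 35≡9 → J
L(11)+Y(24): 35≡9 → J
A(0)+X(23): 23 → X
B(1)+Y(24): 25 → Z
K(10)+X(23): 33≡7 → H
M(12)+Y(24): 36≡10 → K
V(21)+X(23): 44≡18 → S
D(3)+Y(24): 27≡1 → B
Z(25)+X(23): 48≡22 → W

DPCKIJJXZHKSBW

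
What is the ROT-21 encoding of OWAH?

JRVC

O(14): 14+21=35≡9 → J
W(22): 22+21=43≡17 → R
A(0): 0+21=21 → V
H(7): 7+21=28≡2 → C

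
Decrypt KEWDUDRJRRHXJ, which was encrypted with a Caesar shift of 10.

AUMTKTHZHHXNZ

K(10): 10−10=0 → A
E(4): 4−10=-6≡20 → U
W(22): 22−10=12 → M
D(3): 3−10=-7≡19 → T
U(20): 20−10=10 → K
D(3): 3−10=-7≡19 → T
R(17): 17−10=7 → H
J(9): 9−10=-1≡25 → Z
R(17): 17−10=7 → H
R(17): 17−10=7 → H
H(7): 7−10=-3≡23 → X
X(23): 23−10=13 → N
J(9): 9−10=-1≡25 → Z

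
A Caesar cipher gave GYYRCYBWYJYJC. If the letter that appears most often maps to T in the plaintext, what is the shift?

The most frequent ciphertext letter is Y (appears 5 times).
Y is position 24; T is position 19.
Shift = 5.

5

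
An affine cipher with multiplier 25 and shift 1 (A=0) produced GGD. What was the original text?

The inverse of 25 mod 26 is 25, since 25·25=625≡1. Apply D(y)=25·(y−1) mod 26:
G(6): 25·(6−1)=125≡21 → V
G(6): 25·(6−1)=125≡21 → V
D(3): 25·(3−1)=50≡24 → Y

VVY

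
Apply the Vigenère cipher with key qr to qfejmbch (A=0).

gwuacssy

Repeat the key across the message: qrqrqrqr
q(16)+q(16): 32≡6 → g
f(5)+r(17): 22 → w
e(4)+q(16): 20 → u
j(9)+r(17): 26≡0 → a
m(12)+q(16): 28≡2 → c
b(1)+r(17): 18 → s
c(2)+q(16): 18 → s
h(7)+r(17): 24 → y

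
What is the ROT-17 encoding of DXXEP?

D(3): 3+17=20 → U
X(23): 23+17=40≡14 → O
X(23): 23+17=40≡14 → O
E(4): 4+17=21 → V
P(15): 15+17=32≡6 → G

UOOVG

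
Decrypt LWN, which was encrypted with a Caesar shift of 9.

L(11): 11−9=2 → C
W(22): 22−9=13 → N
N(13): 13−9=4 → E

CNE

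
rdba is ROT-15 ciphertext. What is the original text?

r(17): 17−15=2 → c
d(3): 3−15=-12≡14 → o
b(1): 1−15=-14≡12 → m
a(0): 0−15=-15≡11 → l

coml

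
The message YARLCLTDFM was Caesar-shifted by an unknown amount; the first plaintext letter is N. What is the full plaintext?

From the crib: Y(24)−N(13)=11, so the shift is 11.
Subtract 11 from each ciphertext letter:
Y(24): 24−11=13 → N
A(0): 0−11=-11≡15 → P
R(17): 17−11=6 → G
L(11): 11−11=0 → A
C(2): 2−11=-9≡17 → R
L(11): 11−11=0 → A
T(19): 19−11=8 → I
D(3): 3−11=-8≡18 → S
F(5): 5−11=-6≡20 → U
M(12): 12−11=1 → B

NPGARAISUB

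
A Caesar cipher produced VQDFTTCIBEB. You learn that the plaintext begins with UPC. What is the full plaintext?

From the crib: V(21)−U(20)=1, so the shift is 1.
Subtract 1 from each ciphertext letter:
V(21): 21−1=20 → U
Q(16): 16−1=15 → P
D(3): 3−1=2 → C
F(5): 5−1=4 → E
T(19): 19−1=18 → S
T(19): 19−1=18 → S
C(2): 2−1=1 → B
I(8): 8−1=7 → H
B(1): 1−1=0 → A
E(4): 4−1=3 → D
B(1): 1−1=0 → A

UPCESSBHADA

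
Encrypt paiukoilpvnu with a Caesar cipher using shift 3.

sdlxnrlosyqx

p(15): 15+3=18 → s
a(0): 0+3=3 → d
i(8): 8+3=11 → l
u(20): 20+3=23 → x
k(10): 10+3=13 → n
o(14): 14+3=17 → r
i(8): 8+3=11 → l
l(11): 11+3=14 → o
p(15): 15+3=18 → s
v(21): 21+3=24 → y
n(13): 13+3=16 → q
u(20): 20+3=23 → x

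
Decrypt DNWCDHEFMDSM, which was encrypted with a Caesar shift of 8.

D(3): 3−8=-5≡21 → V
N(13): 13−8=5 → F
W(22): 22−8=14 → O
C(2): 2−8=-6≡20 → U
D(3): 3−8=-5≡21 → V
H(7): 7−8=-1≡25 → Z
E(4): 4−8=-4≡22 → W
F(5): 5−8=-3≡23 → X
M(12): 12−8=4 → E
D(3): 3−8=-5≡21 → V
S(18): 18−8=10 → K
M(12): 12−8=4 → E

VFOUVZWXEVKE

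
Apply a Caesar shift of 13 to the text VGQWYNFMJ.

ITDJLASZW

V(21): 21+13=34≡8 → I
G(6): 6+13=19 → T
Q(16): 16+13=29≡3 → D
W(22): 22+13=35≡9 → J
Y(24): 24+13=37≡11 → L
N(13): 13+13=26≡0 → A
F(5): 5+13=18 → S
M(12): 12+13=25 → Z
J(9): 9+13=22 → W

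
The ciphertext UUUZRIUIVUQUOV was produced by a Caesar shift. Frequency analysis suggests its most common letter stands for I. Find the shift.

12

The most frequent ciphertext letter is U (appears 6 times).
U is position 20; I is position 8.
Shift = 12.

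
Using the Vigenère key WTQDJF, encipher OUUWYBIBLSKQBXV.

Repeat the key across the message: WTQDJFWTQDJFWTQ
O(14)+W(22): 36≡10 → K
U(20)+T(19): 39≡13 → N
U(20)+Q(16): 36≡10 → K
W(22)+D(3): 25 → Z
Y(24)+J(9): 33≡7 → H
B(1)+F(5): 6 → G
I(8)+W(22): 30≡4 → E
B(1)+T(19): 20 → U
L(11)+Q(16): 27≡1 → B
S(18)+D(3): 21 → V
K(10)+J(9): 19 → T
Q(16)+F(5): 21 → V
B(1)+W(22): 23 → X
X(23)+T(19): 42≡16 → Q
V(21)+Q(16): 37≡11 → L

KNKZHGEUBVTVXQL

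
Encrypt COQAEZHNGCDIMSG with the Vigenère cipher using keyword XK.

ZYNKBJEXDMASJCD

Repeat the key across the message: XKXKXKXKXKXKXKX
C(2)+X(23): 25 → Z
O(14)+K(10): 24 → Y
Q(16)+X(23): 39≡13 → N
A(0)+K(10): 10 → K
E(4)+X(23): 27≡1 → B
Z(25)+K(10): 35≡9 → J
H(7)+X(23): 30≡4 → E
N(13)+K(10): 23 → X
G(6)+X(23): 29≡3 → D
C(2)+K(10): 12 → M
D(3)+X(23): 26≡0 → A
I(8)+K(10): 18 → S
M(12)+X(23): 35≡9 → J
S(18)+K(10): 28≡2 → C
G(6)+X(23): 29≡3 → D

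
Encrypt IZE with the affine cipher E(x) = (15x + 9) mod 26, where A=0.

ZUR

I(8): 15·8+9=129≡25 → Z
Z(25): 15·25+9=384≡20 → U
E(4): 15·4+9=69≡17 → R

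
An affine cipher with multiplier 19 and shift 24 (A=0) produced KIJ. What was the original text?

CGR

The inverse of 19 mod 26 is 11, since 19·11=209≡1. Apply D(y)=11·(y−24) mod 26:
K(10): 11·(10−24)=-154≡2 → C
I(8): 11·(8−24)=-176≡6 → G
J(9): 11·(9−24)=-165≡17 → R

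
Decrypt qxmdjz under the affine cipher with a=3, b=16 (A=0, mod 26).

The inverse of 3 mod 26 is 9, since 3·9=27≡1. Apply D(y)=9·(y−16) mod 26:
q(16): 9·(16−16)=0 → a
x(23): 9·(23−16)=63≡11 → l
m(12): 9·(12−16)=-36≡16 → q
d(3): 9·(3−16)=-117≡13 → n
j(9): 9·(9−16)=-63≡15 → p
z(25): 9·(25−16)=81≡3 → d

alqnpd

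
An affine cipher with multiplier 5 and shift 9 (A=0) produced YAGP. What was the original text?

DTPW

The inverse of 5 mod 26 is 21, since 5·21=105≡1. Apply D(y)=21·(y−9) mod 26:
Y(24): 21·(24−9)=315≡3 → D
A(0): 21·(0−9)=-189≡19 → T
G(6): 21·(6−9)=-63≡15 → P
P(15): 21·(15−9)=126≡22 → W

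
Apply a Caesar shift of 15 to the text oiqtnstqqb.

dxfichiffq

o(14): 14+15=29≡3 → d
i(8): 8+15=23 → x
q(16): 16+15=31≡5 → f
t(19): 19+15=34≡8 → i
n(13): 13+15=28≡2 → c
s(18): 18+15=33≡7 → h
t(19): 19+15=34≡8 → i
q(16): 16+15=31≡5 → f
q(16): 16+15=31≡5 → f
b(1): 1+15=16 → q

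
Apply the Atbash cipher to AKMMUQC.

A(0) → Z(25)
K(10) → P(15)
M(12) → N(13)
M(12) → N(13)
U(20) → F(5)
Q(16) → J(9)
C(2) → X(23)

ZPNNFJX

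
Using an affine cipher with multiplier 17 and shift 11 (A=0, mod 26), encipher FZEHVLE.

SUBAEQB

F(5): 17·5+11=96≡18 → S
Z(25): 17·25+11=436≡20 → U
E(4): 17·4+11=79≡1 → B
H(7): 17·7+11=130≡0 → A
V(21): 17·21+11=368≡4 → E
L(11): 17·11+11=198≡16 → Q
E(4): 17·4+11=79≡1 → B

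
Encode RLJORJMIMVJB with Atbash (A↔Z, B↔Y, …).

IOQLIQNRNEQY

R(17) → I(8)
L(11) → O(14)
J(9) → Q(16)
O(14) → L(11)
R(17) → I(8)
J(9) → Q(16)
M(12) → N(13)
I(8) → R(17)
M(12) → N(13)
V(21) → E(4)
J(9) → Q(16)
B(1) → Y(24)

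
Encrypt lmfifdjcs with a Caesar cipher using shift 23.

l(11): 11+23=34≡8 → i
m(12): 12+23=35≡9 → j
f(5): 5+23=28≡2 → c
i(8): 8+23=31≡5 → f
f(5): 5+23=28≡2 → c
d(3): 3+23=26≡0 → a
j(9): 9+23=32≡6 → g
c(2): 2+23=25 → z
s(18): 18+23=41≡15 → p

ijcfcagzp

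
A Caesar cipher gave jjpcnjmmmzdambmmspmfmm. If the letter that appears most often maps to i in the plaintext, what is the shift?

4

The most frequent ciphertext letter is m (appears 9 times).
m is position 12; i is position 8.
Shift = 4.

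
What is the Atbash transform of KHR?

PSI

K(10) → P(15)
H(7) → S(18)
R(17) → I(8)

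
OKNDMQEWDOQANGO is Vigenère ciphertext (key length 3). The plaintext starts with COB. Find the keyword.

MWM

Subtract each crib letter from the matching ciphertext letter (mod 26):
O(14)−C(2)=12 → M
K(10)−O(14)=-4≡22 → W
N(13)−B(1)=12 → M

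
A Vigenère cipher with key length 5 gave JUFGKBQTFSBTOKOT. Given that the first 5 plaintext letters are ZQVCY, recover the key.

Subtract each crib letter from the matching ciphertext letter (mod 26):
J(9)−Z(25)=-16≡10 → K
U(20)−Q(16)=4 → E
F(5)−V(21)=-16≡10 → K
G(6)−C(2)=4 → E
K(10)−Y(24)=-14≡12 → M

KEKEM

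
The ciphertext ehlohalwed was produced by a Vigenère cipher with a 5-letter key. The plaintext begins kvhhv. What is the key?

umehm

Subtract each crib letter from the matching ciphertext letter (mod 26):
e(4)−k(10)=-6≡20 → u
h(7)−v(21)=-14≡12 → m
l(11)−h(7)=4 → e
o(14)−h(7)=7 → h
h(7)−v(21)=-14≡12 → m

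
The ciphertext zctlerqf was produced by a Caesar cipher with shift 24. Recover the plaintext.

z(25): 25−24=1 → b
c(2): 2−24=-22≡4 → e
t(19): 19−24=-5≡21 → v
l(11): 11−24=-13≡13 → n
e(4): 4−24=-20≡6 → g
r(17): 17−24=-7≡19 → t
q(16): 16−24=-8≡18 → s
f(5): 5−24=-19≡7 → h

bevngtsh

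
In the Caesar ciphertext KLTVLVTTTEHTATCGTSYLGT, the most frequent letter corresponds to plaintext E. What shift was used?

The most frequent ciphertext letter is T (appears 8 times).
T is position 19; E is position 4.
Shift = 15.

15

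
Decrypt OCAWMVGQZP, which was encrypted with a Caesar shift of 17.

XLJFVEPZIY

O(14): 14−17=-3≡23 → X
C(2): 2−17=-15≡11 → L
A(0): 0−17=-17≡9 → J
W(22): 22−17=5 → F
M(12): 12−17=-5≡21 → V
V(21): 21−17=4 → E
G(6): 6−17=-11≡15 → P
Q(16): 16−17=-1≡25 → Z
Z(25): 25−17=8 → I
P(15): 15−17=-2≡24 → Y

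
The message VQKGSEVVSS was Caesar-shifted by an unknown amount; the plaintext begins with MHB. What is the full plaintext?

MHBXJVMMJJ

From the crib: V(21)−M(12)=9, so the shift is 9.
Subtract 9 from each ciphertext letter:
V(21): 21−9=12 → M
Q(16): 16−9=7 → H
K(10): 10−9=1 → B
G(6): 6−9=-3≡23 → X
S(18): 18−9=9 → J
E(4): 4−9=-5≡21 → V
V(21): 21−9=12 → M
V(21): 21−9=12 → M
S(18): 18−9=9 → J
S(18): 18−9=9 → J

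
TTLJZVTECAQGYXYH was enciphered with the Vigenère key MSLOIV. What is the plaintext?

HBAVRAHMRMILMFNT

Repeat the key across the ciphertext: MSLOIVMSLOIVMSLO
T(19)−M(12): 7 → H
T(19)−S(18): 1 → B
L(11)−L(11): 0 → A
J(9)−O(14): -5≡21 → V
Z(25)−I(8): 17 → R
V(21)−V(21): 0 → A
T(19)−M(12): 7 → H
E(4)−S(18): -14≡12 → M
C(2)−L(11): -9≡17 → R
A(0)−O(14): -14≡12 → M
Q(16)−I(8): 8 → I
G(6)−V(21): -15≡11 → L
Y(24)−M(12): 12 → M
X(23)−S(18): 5 → F
Y(24)−L(11): 13 → N
H(7)−O(14): -7≡19 → T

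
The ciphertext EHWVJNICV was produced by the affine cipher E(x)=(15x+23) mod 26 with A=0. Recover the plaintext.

The inverse of 15 mod 26 is 7, since 15·7=105≡1. Apply D(y)=7·(y−23) mod 26:
E(4): 7·(4−23)=-133≡23 → X
H(7): 7·(7−23)=-112≡18 → S
W(22): 7·(22−23)=-7≡19 → T
V(21): 7·(21−23)=-14≡12 → M
J(9): 7·(9−23)=-98≡6 → G
N(13): 7·(13−23)=-70≡8 → I
I(8): 7·(8−23)=-105≡25 → Z
C(2): 7·(2−23)=-147≡9 → J
V(21): 7·(21−23)=-14≡12 → M

XSTMGIZJM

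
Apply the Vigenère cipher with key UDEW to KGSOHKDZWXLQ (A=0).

EJWKBNHVQAPM

Repeat the key across the message: UDEWUDEWUDEW
K(10)+U(20): 30≡4 → E
G(6)+D(3): 9 → J
S(18)+E(4): 22 → W
O(14)+W(22): 36≡10 → K
H(7)+U(20): 27≡1 → B
K(10)+D(3): 13 → N
D(3)+E(4): 7 → H
Z(25)+W(22): 47≡21 → V
W(22)+U(20): 42≡16 → Q
X(23)+D(3): 26≡0 → A
L(11)+E(4): 15 → P
Q(16)+W(22): 38≡12 → M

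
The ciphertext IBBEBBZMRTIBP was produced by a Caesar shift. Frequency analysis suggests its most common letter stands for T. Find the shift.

The most frequent ciphertext letter is B (appears 5 times).
B is position 1; T is position 19.
Shift = -18≡8.

8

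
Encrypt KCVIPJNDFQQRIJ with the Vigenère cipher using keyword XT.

Repeat the key across the message: XTXTXTXTXTXTXT
K(10)+X(23): 33≡7 → H
C(2)+T(19): 21 → V
V(21)+X(23): 44≡18 → S
I(8)+T(19): 27≡1 → B
P(15)+X(23): 38≡12 → M
J(9)+T(19): 28≡2 → C
N(13)+X(23): 36≡10 → K
D(3)+T(19): 22 → W
F(5)+X(23): 28≡2 → C
Q(16)+T(19): 35≡9 → J
Q(16)+X(23): 39≡13 → N
R(17)+T(19): 36≡10 → K
I(8)+X(23): 31≡5 → F
J(9)+T(19): 28≡2 → C

HVSBMCKWCJNKFC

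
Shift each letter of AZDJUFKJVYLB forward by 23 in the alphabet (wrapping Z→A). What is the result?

XWAGRCHGSVIY

A(0): 0+23=23 → X
Z(25): 25+23=48≡22 → W
D(3): 3+23=26≡0 → A
J(9): 9+23=32≡6 → G
U(20): 20+23=43≡17 → R
F(5): 5+23=28≡2 → C
K(10): 10+23=33≡7 → H
J(9): 9+23=32≡6 → G
V(21): 21+23=44≡18 → S
Y(24): 24+23=47≡21 → V
L(11): 11+23=34≡8 → I
B(1): 1+23=24 → Y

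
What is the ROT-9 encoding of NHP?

WQY

N(13): 13+9=22 → W
H(7): 7+9=16 → Q
P(15): 15+9=24 → Y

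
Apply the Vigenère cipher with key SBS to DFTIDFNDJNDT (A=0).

Repeat the key across the message: SBSSBSSBSSBS
D(3)+S(18): 21 → V
F(5)+B(1): 6 → G
T(19)+S(18): 37≡11 → L
I(8)+S(18): 26≡0 → A
D(3)+B(1): 4 → E
F(5)+S(18): 23 → X
N(13)+S(18): 31≡5 → F
D(3)+B(1): 4 → E
J(9)+S(18): 27≡1 → B
N(13)+S(18): 31≡5 → F
D(3)+B(1): 4 → E
T(19)+S(18): 37≡11 → L

VGLAEXFEBFEL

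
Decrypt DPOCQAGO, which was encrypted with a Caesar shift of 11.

SEDRFPVD

D(3): 3−11=-8≡18 → S
P(15): 15−11=4 → E
O(14): 14−11=3 → D
C(2): 2−11=-9≡17 → R
Q(16): 16−11=5 → F
A(0): 0−11=-11≡15 → P
G(6): 6−11=-5≡21 → V
O(14): 14−11=3 → D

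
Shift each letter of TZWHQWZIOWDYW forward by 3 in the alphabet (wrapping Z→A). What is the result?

T(19): 19+3=22 → W
Z(25): 25+3=28≡2 → C
W(22): 22+3=25 → Z
H(7): 7+3=10 → K
Q(16): 16+3=19 → T
W(22): 22+3=25 → Z
Z(25): 25+3=28≡2 → C
I(8): 8+3=11 → L
O(14): 14+3=17 → R
W(22): 22+3=25 → Z
D(3): 3+3=6 → G
Y(24): 24+3=27≡1 → B
W(22): 22+3=25 → Z

WCZKTZCLRZGBZ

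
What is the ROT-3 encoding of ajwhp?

dmzks

a(0): 0+3=3 → d
j(9): 9+3=12 → m
w(22): 22+3=25 → z
h(7): 7+3=10 → k
p(15): 15+3=18 → s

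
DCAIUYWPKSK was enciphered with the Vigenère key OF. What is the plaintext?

Repeat the key across the ciphertext: OFOFOFOFOFO
D(3)−O(14): -11≡15 → P
C(2)−F(5): -3≡23 → X
A(0)−O(14): -14≡12 → M
I(8)−F(5): 3 → D
U(20)−O(14): 6 → G
Y(24)−F(5): 19 → T
W(22)−O(14): 8 → I
P(15)−F(5): 10 → K
K(10)−O(14): -4≡22 → W
S(18)−F(5): 13 → N
K(10)−O(14): -4≡22 → W

PXMDGTIKWNW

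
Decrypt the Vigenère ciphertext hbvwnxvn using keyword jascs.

Repeat the key across the ciphertext: jascsjas
h(7)−j(9): -2≡24 → y
b(1)−a(0): 1 → b
v(21)−s(18): 3 → d
w(22)−c(2): 20 → u
n(13)−s(18): -5≡21 → v
x(23)−j(9): 14 → o
v(21)−a(0): 21 → v
n(13)−s(18): -5≡21 → v

ybduvovv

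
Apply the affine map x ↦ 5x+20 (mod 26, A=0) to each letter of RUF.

BQT

R(17): 5·17+20=105≡1 → B
U(20): 5·20+20=120≡16 → Q
F(5): 5·5+20=45≡19 → T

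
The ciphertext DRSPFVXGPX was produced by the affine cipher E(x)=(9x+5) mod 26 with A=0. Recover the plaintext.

UKNEAWCDEC

The inverse of 9 mod 26 is 3, since 9·3=27≡1. Apply D(y)=3·(y−5) mod 26:
D(3): 3·(3−5)=-6≡20 → U
R(17): 3·(17−5)=36≡10 → K
S(18): 3·(18−5)=39≡13 → N
P(15): 3·(15−5)=30≡4 → E
F(5): 3·(5−5)=0 → A
V(21): 3·(21−5)=48≡22 → W
X(23): 3·(23−5)=54≡2 → C
G(6): 3·(6−5)=3 → D
P(15): 3·(15−5)=30≡4 → E
X(23): 3·(23−5)=54≡2 → C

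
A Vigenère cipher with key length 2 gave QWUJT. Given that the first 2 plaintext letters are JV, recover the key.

Subtract each crib letter from the matching ciphertext letter (mod 26):
Q(16)−J(9)=7 → H
W(22)−V(21)=1 → B

HB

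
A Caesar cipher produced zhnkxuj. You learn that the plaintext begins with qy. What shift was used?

9

From the crib: z(25)−q(16)=9, so the shift is 9.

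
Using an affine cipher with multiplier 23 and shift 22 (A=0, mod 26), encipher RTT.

R(17): 23·17+22=413≡23 → X
T(19): 23·19+22=459≡17 → R
T(19): 23·19+22=459≡17 → R

XRR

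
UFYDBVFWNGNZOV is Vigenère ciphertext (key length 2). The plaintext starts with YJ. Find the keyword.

Subtract each crib letter from the matching ciphertext letter (mod 26):
U(20)−Y(24)=-4≡22 → W
F(5)−J(9)=-4≡22 → W

WW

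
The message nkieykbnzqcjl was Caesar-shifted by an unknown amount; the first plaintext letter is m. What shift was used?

1

From the crib: n(13)−m(12)=1, so the shift is 1.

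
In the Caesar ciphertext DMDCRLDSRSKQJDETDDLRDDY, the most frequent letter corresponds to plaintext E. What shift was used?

The most frequent ciphertext letter is D (appears 8 times).
D is position 3; E is position 4.
Shift = -1≡25.

25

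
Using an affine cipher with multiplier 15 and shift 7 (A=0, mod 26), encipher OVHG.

O(14): 15·14+7=217≡9 → J
V(21): 15·21+7=322≡10 → K
H(7): 15·7+7=112≡8 → I
G(6): 15·6+7=97≡19 → T

JKIT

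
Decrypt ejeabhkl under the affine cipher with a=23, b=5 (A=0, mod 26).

jqjtkihy

The inverse of 23 mod 26 is 17, since 23·17=391≡1. Apply D(y)=17·(y−5) mod 26:
e(4): 17·(4−5)=-17≡9 → j
j(9): 17·(9−5)=68≡16 → q
e(4): 17·(4−5)=-17≡9 → j
a(0): 17·(0−5)=-85≡19 → t
b(1): 17·(1−5)=-68≡10 → k
h(7): 17·(7−5)=34≡8 → i
k(10): 17·(10−5)=85≡7 → h
l(11): 17·(11−5)=102≡24 → y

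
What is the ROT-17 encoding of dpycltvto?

ugptckmkf

d(3): 3+17=20 → u
p(15): 15+17=32≡6 → g
y(24): 24+17=41≡15 → p
c(2): 2+17=19 → t
l(11): 11+17=28≡2 → c
t(19): 19+17=36≡10 → k
v(21): 21+17=38≡12 → m
t(19): 19+17=36≡10 → k
o(14): 14+17=31≡5 → f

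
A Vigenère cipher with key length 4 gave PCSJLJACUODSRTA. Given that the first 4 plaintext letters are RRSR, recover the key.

YLAS

Subtract each crib letter from the matching ciphertext letter (mod 26):
P(15)−R(17)=-2≡24 → Y
C(2)−R(17)=-15≡11 → L
S(18)−S(18)=0 → A
J(9)−R(17)=-8≡18 → S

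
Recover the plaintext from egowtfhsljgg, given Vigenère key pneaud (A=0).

ptkwzcsfhjmd

Repeat the key across the ciphertext: pneaudpneaud
e(4)−p(15): -11≡15 → p
g(6)−n(13): -7≡19 → t
o(14)−e(4): 10 → k
w(22)−a(0): 22 → w
t(19)−u(20): -1≡25 → z
f(5)−d(3): 2 → c
h(7)−p(15): -8≡18 → s
s(18)−n(13): 5 → f
l(11)−e(4): 7 → h
j(9)−a(0): 9 → j
g(6)−u(20): -14≡12 → m
g(6)−d(3): 3 → d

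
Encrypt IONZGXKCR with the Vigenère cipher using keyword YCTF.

Repeat the key across the message: YCTFYCTFY
I(8)+Y(24): 32≡6 → G
O(14)+C(2): 16 → Q
N(13)+T(19): 32≡6 → G
Z(25)+F(5): 30≡4 → E
G(6)+Y(24): 30≡4 → E
X(23)+C(2): 25 → Z
K(10)+T(19): 29≡3 → D
C(2)+F(5): 7 → H
R(17)+Y(24): 41≡15 → P

GQGEEZDHP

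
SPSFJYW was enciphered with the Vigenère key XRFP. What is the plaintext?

VYNQMHR

Repeat the key across the ciphertext: XRFPXRF
S(18)−X(23): -5≡21 → V
P(15)−R(17): -2≡24 → Y
S(18)−F(5): 13 → N
F(5)−P(15): -10≡16 → Q
J(9)−X(23): -14≡12 → M
Y(24)−R(17): 7 → H
W(22)−F(5): 17 → R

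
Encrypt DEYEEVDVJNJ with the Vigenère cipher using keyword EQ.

Repeat the key across the message: EQEQEQEQEQE
D(3)+E(4): 7 → H
E(4)+Q(16): 20 → U
Y(24)+E(4): 28≡2 → C
E(4)+Q(16): 20 → U
E(4)+E(4): 8 → I
V(21)+Q(16): 37≡11 → L
D(3)+E(4): 7 → H
V(21)+Q(16): 37≡11 → L
J(9)+E(4): 13 → N
N(13)+Q(16): 29≡3 → D
J(9)+E(4): 13 → N

HUCUILHLNDN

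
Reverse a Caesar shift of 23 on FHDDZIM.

F(5): 5−23=-18≡8 → I
H(7): 7−23=-16≡10 → K
D(3): 3−23=-20≡6 → G
D(3): 3−23=-20≡6 → G
Z(25): 25−23=2 → C
I(8): 8−23=-15≡11 → L
M(12): 12−23=-11≡15 → P

IKGGCLP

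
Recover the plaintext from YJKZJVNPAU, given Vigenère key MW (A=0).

Repeat the key across the ciphertext: MWMWMWMWMW
Y(24)−M(12): 12 → M
J(9)−W(22): -13≡13 → N
K(10)−M(12): -2≡24 → Y
Z(25)−W(22): 3 → D
J(9)−M(12): -3≡23 → X
V(21)−W(22): -1≡25 → Z
N(13)−M(12): 1 → B
P(15)−W(22): -7≡19 → T
A(0)−M(12): -12≡14 → O
U(20)−W(22): -2≡24 → Y

MNYDXZBTOY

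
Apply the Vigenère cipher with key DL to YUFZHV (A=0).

Repeat the key across the message: DLDLDL
Y(24)+D(3): 27≡1 → B
U(20)+L(11): 31≡5 → F
F(5)+D(3): 8 → I
Z(25)+L(11): 36≡10 → K
H(7)+D(3): 10 → K
V(21)+L(11): 32≡6 → G

BFIKKG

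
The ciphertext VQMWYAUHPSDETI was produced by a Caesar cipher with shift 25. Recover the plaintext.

V(21): 21−25=-4≡22 → W
Q(16): 16−25=-9≡17 → R
M(12): 12−25=-13≡13 → N
W(22): 22−25=-3≡23 → X
Y(24): 24−25=-1≡25 → Z
A(0): 0−25=-25≡1 → B
U(20): 20−25=-5≡21 → V
H(7): 7−25=-18≡8 → I
P(15): 15−25=-10≡16 → Q
S(18): 18−25=-7≡19 → T
D(3): 3−25=-22≡4 → E
E(4): 4−25=-21≡5 → F
T(19): 19−25=-6≡20 → U
I(8): 8−25=-17≡9 → J

WRNXZBVIQTEFUJ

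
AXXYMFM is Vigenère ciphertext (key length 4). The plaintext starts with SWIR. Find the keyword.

Subtract each crib letter from the matching ciphertext letter (mod 26):
A(0)−S(18)=-18≡8 → I
X(23)−W(22)=1 → B
X(23)−I(8)=15 → P
Y(24)−R(17)=7 → H

IBPH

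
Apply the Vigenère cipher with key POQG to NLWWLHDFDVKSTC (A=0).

Repeat the key across the message: POQGPOQGPOQGPO
N(13)+P(15): 28≡2 → C
L(11)+O(14): 25 → Z
W(22)+Q(16): 38≡12 → M
W(22)+G(6): 28≡2 → C
L(11)+P(15): 26≡0 → A
H(7)+O(14): 21 → V
D(3)+Q(16): 19 → T
F(5)+G(6): 11 → L
D(3)+P(15): 18 → S
V(21)+O(14): 35≡9 → J
K(10)+Q(16): 26≡0 → A
S(18)+G(6): 24 → Y
T(19)+P(15): 34≡8 → I
C(2)+O(14): 16 → Q

CZMCAVTLSJAYIQ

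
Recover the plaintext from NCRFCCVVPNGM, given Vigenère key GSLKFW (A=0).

HKGVXGPDEDBQ

Repeat the key across the ciphertext: GSLKFWGSLKFW
N(13)−G(6): 7 → H
C(2)−S(18): -16≡10 → K
R(17)−L(11): 6 → G
F(5)−K(10): -5≡21 → V
C(2)−F(5): -3≡23 → X
C(2)−W(22): -20≡6 → G
V(21)−G(6): 15 → P
V(21)−S(18): 3 → D
P(15)−L(11): 4 → E
N(13)−K(10): 3 → D
G(6)−F(5): 1 → B
M(12)−W(22): -10≡16 → Q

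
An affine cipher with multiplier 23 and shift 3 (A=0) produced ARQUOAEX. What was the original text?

BENDFBRC

The inverse of 23 mod 26 is 17, since 23·17=391≡1. Apply D(y)=17·(y−3) mod 26:
A(0): 17·(0−3)=-51≡1 → B
R(17): 17·(17−3)=238≡4 → E
Q(16): 17·(16−3)=221≡13 → N
U(20): 17·(20−3)=289≡3 → D
O(14): 17·(14−3)=187≡5 → F
A(0): 17·(0−3)=-51≡1 → B
E(4): 17·(4−3)=17 → R
X(23): 17·(23−3)=340≡2 → C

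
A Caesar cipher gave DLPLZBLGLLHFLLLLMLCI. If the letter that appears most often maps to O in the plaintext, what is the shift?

23

The most frequent ciphertext letter is L (appears 10 times).
L is position 11; O is position 14.
Shift = -3≡23.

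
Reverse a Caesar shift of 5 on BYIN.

B(1): 1−5=-4≡22 → W
Y(24): 24−5=19 → T
I(8): 8−5=3 → D
N(13): 13−5=8 → I

WTDI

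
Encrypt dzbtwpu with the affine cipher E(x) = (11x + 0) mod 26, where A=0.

hplbijm

d(3): 11·3+0=33≡7 → h
z(25): 11·25+0=275≡15 → p
b(1): 11·1+0=11 → l
t(19): 11·19+0=209≡1 → b
w(22): 11·22+0=242≡8 → i
p(15): 11·15+0=165≡9 → j
u(20): 11·20+0=220≡12 → m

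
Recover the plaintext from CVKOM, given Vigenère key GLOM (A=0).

WKWCG

Repeat the key across the ciphertext: GLOMG
C(2)−G(6): -4≡22 → W
V(21)−L(11): 10 → K
K(10)−O(14): -4≡22 → W
O(14)−M(12): 2 → C
M(12)−G(6): 6 → G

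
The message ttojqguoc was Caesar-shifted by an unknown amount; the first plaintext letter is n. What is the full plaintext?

From the crib: t(19)−n(13)=6, so the shift is 6.
Subtract 6 from each ciphertext letter:
t(19): 19−6=13 → n
t(19): 19−6=13 → n
o(14): 14−6=8 → i
j(9): 9−6=3 → d
q(16): 16−6=10 → k
g(6): 6−6=0 → a
u(20): 20−6=14 → o
o(14): 14−6=8 → i
c(2): 2−6=-4≡22 → w

nnidkaoiw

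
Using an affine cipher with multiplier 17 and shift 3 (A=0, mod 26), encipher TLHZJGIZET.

T(19): 17·19+3=326≡14 → O
L(11): 17·11+3=190≡8 → I
H(7): 17·7+3=122≡18 → S
Z(25): 17·25+3=428≡12 → M
J(9): 17·9+3=156≡0 → A
G(6): 17·6+3=105≡1 → B
I(8): 17·8+3=139≡9 → J
Z(25): 17·25+3=428≡12 → M
E(4): 17·4+3=71≡19 → T
T(19): 17·19+3=326≡14 → O

OISMABJMTO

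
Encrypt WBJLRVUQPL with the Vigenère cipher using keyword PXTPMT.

Repeat the key across the message: PXTPMTPXTP
W(22)+P(15): 37≡11 → L
B(1)+X(23): 24 → Y
J(9)+T(19): 28≡2 → C
L(11)+P(15): 26≡0 → A
R(17)+M(12): 29≡3 → D
V(21)+T(19): 40≡14 → O
U(20)+P(15): 35≡9 → J
Q(16)+X(23): 39≡13 → N
P(15)+T(19): 34≡8 → I
L(11)+P(15): 26≡0 → A

LYCADOJNIA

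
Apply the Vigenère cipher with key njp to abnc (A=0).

Repeat the key across the message: njpn
a(0)+n(13): 13 → n
b(1)+j(9): 10 → k
n(13)+p(15): 28≡2 → c
c(2)+n(13): 15 → p

nkcp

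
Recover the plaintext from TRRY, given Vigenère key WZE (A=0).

XSNC

Repeat the key across the ciphertext: WZEW
T(19)−W(22): -3≡23 → X
R(17)−Z(25): -8≡18 → S
R(17)−E(4): 13 → N
Y(24)−W(22): 2 → C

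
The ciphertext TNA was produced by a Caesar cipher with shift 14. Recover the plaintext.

FZM

T(19): 19−14=5 → F
N(13): 13−14=-1≡25 → Z
A(0): 0−14=-14≡12 → M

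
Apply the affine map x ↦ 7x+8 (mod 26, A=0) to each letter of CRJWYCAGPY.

C(2): 7·2+8=22 → W
R(17): 7·17+8=127≡23 → X
J(9): 7·9+8=71≡19 → T
W(22): 7·22+8=162≡6 → G
Y(24): 7·24+8=176≡20 → U
C(2): 7·2+8=22 → W
A(0): 7·0+8=8 → I
G(6): 7·6+8=50≡24 → Y
P(15): 7·15+8=113≡9 → J
Y(24): 7·24+8=176≡20 → U

WXTGUWIYJU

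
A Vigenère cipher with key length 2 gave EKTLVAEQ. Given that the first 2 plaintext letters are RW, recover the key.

NO

Subtract each crib letter from the matching ciphertext letter (mod 26):
E(4)−R(17)=-13≡13 → N
K(10)−W(22)=-12≡14 → O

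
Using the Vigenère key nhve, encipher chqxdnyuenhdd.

polbqutyruchq

Repeat the key across the message: nhvenhvenhven
c(2)+n(13): 15 → p
h(7)+h(7): 14 → o
q(16)+v(21): 37≡11 → l
x(23)+e(4): 27≡1 → b
d(3)+n(13): 16 → q
n(13)+h(7): 20 → u
y(24)+v(21): 45≡19 → t
u(20)+e(4): 24 → y
e(4)+n(13): 17 → r
n(13)+h(7): 20 → u
h(7)+v(21): 28≡2 → c
d(3)+e(4): 7 → h
d(3)+n(13): 16 → q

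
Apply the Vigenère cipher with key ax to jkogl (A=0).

Repeat the key across the message: axaxa
j(9)+a(0): 9 → j
k(10)+x(23): 33≡7 → h
o(14)+a(0): 14 → o
g(6)+x(23): 29≡3 → d
l(11)+a(0): 11 → l

jhodl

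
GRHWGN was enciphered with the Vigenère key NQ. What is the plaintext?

Repeat the key across the ciphertext: NQNQNQ
G(6)−N(13): -7≡19 → T
R(17)−Q(16): 1 → B
H(7)−N(13): -6≡20 → U
W(22)−Q(16): 6 → G
G(6)−N(13): -7≡19 → T
N(13)−Q(16): -3≡23 → X

TBUGTX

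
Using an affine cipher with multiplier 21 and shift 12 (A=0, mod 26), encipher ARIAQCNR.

A(0): 21·0+12=12 → M
R(17): 21·17+12=369≡5 → F
I(8): 21·8+12=180≡24 → Y
A(0): 21·0+12=12 → M
Q(16): 21·16+12=348≡10 → K
C(2): 21·2+12=54≡2 → C
N(13): 21·13+12=285≡25 → Z
R(17): 21·17+12=369≡5 → F

MFYMKCZF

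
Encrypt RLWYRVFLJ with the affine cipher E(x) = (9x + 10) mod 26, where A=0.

HFASHRDFN

R(17): 9·17+10=163≡7 → H
L(11): 9·11+10=109≡5 → F
W(22): 9·22+10=208≡0 → A
Y(24): 9·24+10=226≡18 → S
R(17): 9·17+10=163≡7 → H
V(21): 9·21+10=199≡17 → R
F(5): 9·5+10=55≡3 → D
L(11): 9·11+10=109≡5 → F
J(9): 9·9+10=91≡13 → N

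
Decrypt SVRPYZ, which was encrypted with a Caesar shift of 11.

HKGENO

S(18): 18−11=7 → H
V(21): 21−11=10 → K
R(17): 17−11=6 → G
P(15): 15−11=4 → E
Y(24): 24−11=13 → N
Z(25): 25−11=14 → O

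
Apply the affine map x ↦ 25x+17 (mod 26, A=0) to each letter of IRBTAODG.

JAQYRDOL

I(8): 25·8+17=217≡9 → J
R(17): 25·17+17=442≡0 → A
B(1): 25·1+17=42≡16 → Q
T(19): 25·19+17=492≡24 → Y
A(0): 25·0+17=17 → R
O(14): 25·14+17=367≡3 → D
D(3): 25·3+17=92≡14 → O
G(6): 25·6+17=167≡11 → L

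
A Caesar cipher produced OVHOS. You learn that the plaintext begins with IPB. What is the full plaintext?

From the crib: O(14)−I(8)=6, so the shift is 6.
Subtract 6 from each ciphertext letter:
O(14): 14−6=8 → I
V(21): 21−6=15 → P
H(7): 7−6=1 → B
O(14): 14−6=8 → I
S(18): 18−6=12 → M

IPBIM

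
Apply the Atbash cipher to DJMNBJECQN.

WQNMYQVXJM

D(3) → W(22)
J(9) → Q(16)
M(12) → N(13)
N(13) → M(12)
B(1) → Y(24)
J(9) → Q(16)
E(4) → V(21)
C(2) → X(23)
Q(16) → J(9)
N(13) → M(12)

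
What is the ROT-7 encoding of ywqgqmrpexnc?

y(24): 24+7=31≡5 → f
w(22): 22+7=29≡3 → d
q(16): 16+7=23 → x
g(6): 6+7=13 → n
q(16): 16+7=23 → x
m(12): 12+7=19 → t
r(17): 17+7=24 → y
p(15): 15+7=22 → w
e(4): 4+7=11 → l
x(23): 23+7=30≡4 → e
n(13): 13+7=20 → u
c(2): 2+7=9 → j

fdxnxtywleuj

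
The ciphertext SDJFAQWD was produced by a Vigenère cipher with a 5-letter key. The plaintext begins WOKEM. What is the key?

Subtract each crib letter from the matching ciphertext letter (mod 26):
S(18)−W(22)=-4≡22 → W
D(3)−O(14)=-11≡15 → P
J(9)−K(10)=-1≡25 → Z
F(5)−E(4)=1 → B
A(0)−M(12)=-12≡14 → O

WPZBO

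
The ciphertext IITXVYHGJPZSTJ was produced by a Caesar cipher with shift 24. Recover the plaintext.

I(8): 8−24=-16≡10 → K
I(8): 8−24=-16≡10 → K
T(19): 19−24=-5≡21 → V
X(23): 23−24=-1≡25 → Z
V(21): 21−24=-3≡23 → X
Y(24): 24−24=0 → A
H(7): 7−24=-17≡9 → J
G(6): 6−24=-18≡8 → I
J(9): 9−24=-15≡11 → L
P(15): 15−24=-9≡17 → R
Z(25): 25−24=1 → B
S(18): 18−24=-6≡20 → U
T(19): 19−24=-5≡21 → V
J(9): 9−24=-15≡11 → L

KKVZXAJILRBUVL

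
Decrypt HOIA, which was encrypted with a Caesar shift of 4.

DKEW

H(7): 7−4=3 → D
O(14): 14−4=10 → K
I(8): 8−4=4 → E
A(0): 0−4=-4≡22 → W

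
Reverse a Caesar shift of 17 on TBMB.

T(19): 19−17=2 → C
B(1): 1−17=-16≡10 → K
M(12): 12−17=-5≡21 → V
B(1): 1−17=-16≡10 → K

CKVK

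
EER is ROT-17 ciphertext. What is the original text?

E(4): 4−17=-13≡13 → N
E(4): 4−17=-13≡13 → N
R(17): 17−17=0 → A

NNA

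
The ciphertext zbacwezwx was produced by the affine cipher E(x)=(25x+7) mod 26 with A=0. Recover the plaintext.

The inverse of 25 mod 26 is 25, since 25·25=625≡1. Apply D(y)=25·(y−7) mod 26:
z(25): 25·(25−7)=450≡8 → i
b(1): 25·(1−7)=-150≡6 → g
a(0): 25·(0−7)=-175≡7 → h
c(2): 25·(2−7)=-125≡5 → f
w(22): 25·(22−7)=375≡11 → l
e(4): 25·(4−7)=-75≡3 → d
z(25): 25·(25−7)=450≡8 → i
w(22): 25·(22−7)=375≡11 → l
x(23): 25·(23−7)=400≡10 → k

ighfldilk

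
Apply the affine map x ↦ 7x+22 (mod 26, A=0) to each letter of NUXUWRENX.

N(13): 7·13+22=113≡9 → J
U(20): 7·20+22=162≡6 → G
X(23): 7·23+22=183≡1 → B
U(20): 7·20+22=162≡6 → G
W(22): 7·22+22=176≡20 → U
R(17): 7·17+22=141≡11 → L
E(4): 7·4+22=50≡24 → Y
N(13): 7·13+22=113≡9 → J
X(23): 7·23+22=183≡1 → B

JGBGULYJB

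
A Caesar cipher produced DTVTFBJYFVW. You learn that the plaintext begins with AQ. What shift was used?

3

From the crib: D(3)−A(0)=3, so the shift is 3.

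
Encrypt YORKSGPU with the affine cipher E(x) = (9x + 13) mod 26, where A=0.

Y(24): 9·24+13=229≡21 → V
O(14): 9·14+13=139≡9 → J
R(17): 9·17+13=166≡10 → K
K(10): 9·10+13=103≡25 → Z
S(18): 9·18+13=175≡19 → T
G(6): 9·6+13=67≡15 → P
P(15): 9·15+13=148≡18 → S
U(20): 9·20+13=193≡11 → L

VJKZTPSL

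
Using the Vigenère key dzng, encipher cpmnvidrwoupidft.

Repeat the key across the message: dzngdzngdzngdzng
c(2)+d(3): 5 → f
p(15)+z(25): 40≡14 → o
m(12)+n(13): 25 → z
n(13)+g(6): 19 → t
v(21)+d(3): 24 → y
i(8)+z(25): 33≡7 → h
d(3)+n(13): 16 → q
r(17)+g(6): 23 → x
w(22)+d(3): 25 → z
o(14)+z(25): 39≡13 → n
u(20)+n(13): 33≡7 → h
p(15)+g(6): 21 → v
i(8)+d(3): 11 → l
d(3)+z(25): 28≡2 → c
f(5)+n(13): 18 → s
t(19)+g(6): 25 → z

foztyhqxznhvlcsz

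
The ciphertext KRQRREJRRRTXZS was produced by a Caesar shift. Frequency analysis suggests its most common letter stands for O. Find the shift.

The most frequent ciphertext letter is R (appears 6 times).
R is position 17; O is position 14.
Shift = 3.

3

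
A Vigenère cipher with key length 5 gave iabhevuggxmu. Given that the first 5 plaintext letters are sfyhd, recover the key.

qvdab

Subtract each crib letter from the matching ciphertext letter (mod 26):
i(8)−s(18)=-10≡16 → q
a(0)−f(5)=-5≡21 → v
b(1)−y(24)=-23≡3 → d
h(7)−h(7)=0 → a
e(4)−d(3)=1 → b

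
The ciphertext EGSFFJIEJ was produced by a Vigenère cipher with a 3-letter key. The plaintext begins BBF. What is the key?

Subtract each crib letter from the matching ciphertext letter (mod 26):
E(4)−B(1)=3 → D
G(6)−B(1)=5 → F
S(18)−F(5)=13 → N

DFN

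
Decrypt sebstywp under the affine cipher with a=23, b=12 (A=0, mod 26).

The inverse of 23 mod 26 is 17, since 23·17=391≡1. Apply D(y)=17·(y−12) mod 26:
s(18): 17·(18−12)=102≡24 → y
e(4): 17·(4−12)=-136≡20 → u
b(1): 17·(1−12)=-187≡21 → v
s(18): 17·(18−12)=102≡24 → y
t(19): 17·(19−12)=119≡15 → p
y(24): 17·(24−12)=204≡22 → w
w(22): 17·(22−12)=170≡14 → o
p(15): 17·(15−12)=51≡25 → z

yuvypwoz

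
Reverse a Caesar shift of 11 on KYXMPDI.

K(10): 10−11=-1≡25 → Z
Y(24): 24−11=13 → N
X(23): 23−11=12 → M
M(12): 12−11=1 → B
P(15): 15−11=4 → E
D(3): 3−11=-8≡18 → S
I(8): 8−11=-3≡23 → X

ZNMBESX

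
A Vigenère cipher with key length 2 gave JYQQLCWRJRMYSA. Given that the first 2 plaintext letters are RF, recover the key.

Subtract each crib letter from the matching ciphertext letter (mod 26):
J(9)−R(17)=-8≡18 → S
Y(24)−F(5)=19 → T

ST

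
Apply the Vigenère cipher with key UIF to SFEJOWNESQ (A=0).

MNJDWBHMXK

Repeat the key across the message: UIFUIFUIFU
S(18)+U(20): 38≡12 → M
F(5)+I(8): 13 → N
E(4)+F(5): 9 → J
J(9)+U(20): 29≡3 → D
O(14)+I(8): 22 → W
W(22)+F(5): 27≡1 → B
N(13)+U(20): 33≡7 → H
E(4)+I(8): 12 → M
S(18)+F(5): 23 → X
Q(16)+U(20): 36≡10 → K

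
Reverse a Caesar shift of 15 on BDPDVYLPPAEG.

B(1): 1−15=-14≡12 → M
D(3): 3−15=-12≡14 → O
P(15): 15−15=0 → A
D(3): 3−15=-12≡14 → O
V(21): 21−15=6 → G
Y(24): 24−15=9 → J
L(11): 11−15=-4≡22 → W
P(15): 15−15=0 → A
P(15): 15−15=0 → A
A(0): 0−15=-15≡11 → L
E(4): 4−15=-11≡15 → P
G(6): 6−15=-9≡17 → R

MOAOGJWAALPR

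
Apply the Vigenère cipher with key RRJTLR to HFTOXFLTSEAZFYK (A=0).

Repeat the key across the message: RRJTLRRRJTLRRRJ
H(7)+R(17): 24 → Y
F(5)+R(17): 22 → W
T(19)+J(9): 28≡2 → C
O(14)+T(19): 33≡7 → H
X(23)+L(11): 34≡8 → I
F(5)+R(17): 22 → W
L(11)+R(17): 28≡2 → C
T(19)+R(17): 36≡10 → K
S(18)+J(9): 27≡1 → B
E(4)+T(19): 23 → X
A(0)+L(11): 11 → L
Z(25)+R(17): 42≡16 → Q
F(5)+R(17): 22 → W
Y(24)+R(17): 41≡15 → P
K(10)+J(9): 19 → T

YWCHIWCKBXLQWPT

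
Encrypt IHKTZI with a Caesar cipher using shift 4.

I(8): 8+4=12 → M
H(7): 7+4=11 → L
K(10): 10+4=14 → O
T(19): 19+4=23 → X
Z(25): 25+4=29≡3 → D
I(8): 8+4=12 → M

MLOXDM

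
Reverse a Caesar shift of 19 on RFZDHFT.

R(17): 17−19=-2≡24 → Y
F(5): 5−19=-14≡12 → M
Z(25): 25−19=6 → G
D(3): 3−19=-16≡10 → K
H(7): 7−19=-12≡14 → O
F(5): 5−19=-14≡12 → M
T(19): 19−19=0 → A

YMGKOMA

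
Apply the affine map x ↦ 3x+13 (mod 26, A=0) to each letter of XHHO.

X(23): 3·23+13=82≡4 → E
H(7): 3·7+13=34≡8 → I
H(7): 3·7+13=34≡8 → I
O(14): 3·14+13=55≡3 → D

EIID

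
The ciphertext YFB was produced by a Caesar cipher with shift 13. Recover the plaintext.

LSO

Y(24): 24−13=11 → L
F(5): 5−13=-8≡18 → S
B(1): 1−13=-12≡14 → O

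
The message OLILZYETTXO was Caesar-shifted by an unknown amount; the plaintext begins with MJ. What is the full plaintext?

From the crib: O(14)−M(12)=2, so the shift is 2.
Subtract 2 from each ciphertext letter:
O(14): 14−2=12 → M
L(11): 11−2=9 → J
I(8): 8−2=6 → G
L(11): 11−2=9 → J
Z(25): 25−2=23 → X
Y(24): 24−2=22 → W
E(4): 4−2=2 → C
T(19): 19−2=17 → R
T(19): 19−2=17 → R
X(23): 23−2=21 → V
O(14): 14−2=12 → M

MJGJXWCRRVM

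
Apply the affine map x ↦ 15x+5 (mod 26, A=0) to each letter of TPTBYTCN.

EWEUBEJS

T(19): 15·19+5=290≡4 → E
P(15): 15·15+5=230≡22 → W
T(19): 15·19+5=290≡4 → E
B(1): 15·1+5=20 → U
Y(24): 15·24+5=365≡1 → B
T(19): 15·19+5=290≡4 → E
C(2): 15·2+5=35≡9 → J
N(13): 15·13+5=200≡18 → S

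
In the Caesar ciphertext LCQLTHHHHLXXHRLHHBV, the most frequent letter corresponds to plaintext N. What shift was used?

20

The most frequent ciphertext letter is H (appears 7 times).
H is position 7; N is position 13.
Shift = -6≡20.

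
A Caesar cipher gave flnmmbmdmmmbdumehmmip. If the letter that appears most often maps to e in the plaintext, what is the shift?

8

The most frequent ciphertext letter is m (appears 9 times).
m is position 12; e is position 4.
Shift = 8.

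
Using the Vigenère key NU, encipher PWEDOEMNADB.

CQRXBYZHNXO

Repeat the key across the message: NUNUNUNUNUN
P(15)+N(13): 28≡2 → C
W(22)+U(20): 42≡16 → Q
E(4)+N(13): 17 → R
D(3)+U(20): 23 → X
O(14)+N(13): 27≡1 → B
E(4)+U(20): 24 → Y
M(12)+N(13): 25 → Z
N(13)+U(20): 33≡7 → H
A(0)+N(13): 13 → N
D(3)+U(20): 23 → X
B(1)+N(13): 14 → O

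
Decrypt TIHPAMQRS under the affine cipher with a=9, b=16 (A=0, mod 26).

The inverse of 9 mod 26 is 3, since 9·3=27≡1. Apply D(y)=3·(y−16) mod 26:
T(19): 3·(19−16)=9 → J
I(8): 3·(8−16)=-24≡2 → C
H(7): 3·(7−16)=-27≡25 → Z
P(15): 3·(15−16)=-3≡23 → X
A(0): 3·(0−16)=-48≡4 → E
M(12): 3·(12−16)=-12≡14 → O
Q(16): 3·(16−16)=0 → A
R(17): 3·(17−16)=3 → D
S(18): 3·(18−16)=6 → G

JCZXEOADG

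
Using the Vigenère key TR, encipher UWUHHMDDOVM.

NNNYADWUHMF

Repeat the key across the message: TRTRTRTRTRT
U(20)+T(19): 39≡13 → N
W(22)+R(17): 39≡13 → N
U(20)+T(19): 39≡13 → N
H(7)+R(17): 24 → Y
H(7)+T(19): 26≡0 → A
M(12)+R(17): 29≡3 → D
D(3)+T(19): 22 → W
D(3)+R(17): 20 → U
O(14)+T(19): 33≡7 → H
V(21)+R(17): 38≡12 → M
M(12)+T(19): 31≡5 → F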